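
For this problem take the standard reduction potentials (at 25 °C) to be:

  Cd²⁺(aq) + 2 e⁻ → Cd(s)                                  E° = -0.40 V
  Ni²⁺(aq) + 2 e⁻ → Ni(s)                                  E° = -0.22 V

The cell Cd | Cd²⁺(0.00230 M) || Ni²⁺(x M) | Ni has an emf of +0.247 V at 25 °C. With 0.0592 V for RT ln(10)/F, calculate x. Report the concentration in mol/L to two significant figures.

0.42 M

Ni²⁺/Ni is the cathode, Cd²⁺/Cd the anode: E°cell = +0.18 V, n = 2.
Overall reaction: Ni²⁺(aq) + Cd(s) → Ni(s) + Cd²⁺(aq); Q = [Cd²⁺]^1/[Ni²⁺]^1.
From E = E° − (0.0592/n) log Q: log Q = (E° − E)·n/0.0592 = (+0.18 − (+0.247))·2/0.0592 = -2.2635.
So 1·log[Ni²⁺] = 1·log(0.0023) − log Q = -2.6383 − (-2.2635) = -0.3748; [Ni²⁺] = 10^(-0.3748) ≈ 0.42 M.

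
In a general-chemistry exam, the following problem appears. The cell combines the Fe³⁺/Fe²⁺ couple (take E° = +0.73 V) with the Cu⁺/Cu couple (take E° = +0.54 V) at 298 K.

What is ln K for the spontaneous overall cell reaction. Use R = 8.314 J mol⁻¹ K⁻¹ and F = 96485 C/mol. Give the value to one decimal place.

Cathode: Fe³⁺/Fe²⁺; anode: Cu⁺/Cu. E°cell = (+0.73) − (+0.54) = +0.19 V, with n = 1.
ΔG° = −nFE° = −RT ln K, so ln K = nFE°/(RT) = (1)(96485)(+0.19) / ((8.314)(298)) = 7.399.

7.4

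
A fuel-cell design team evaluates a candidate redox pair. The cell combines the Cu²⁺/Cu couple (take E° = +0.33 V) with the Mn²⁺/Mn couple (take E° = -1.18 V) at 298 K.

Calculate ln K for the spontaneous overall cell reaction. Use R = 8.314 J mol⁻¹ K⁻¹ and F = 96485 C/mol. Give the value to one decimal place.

Cathode: Cu²⁺/Cu; anode: Mn²⁺/Mn. E°cell = (+0.33) − (-1.18) = +1.51 V, with n = 2.
ΔG° = −nFE° = −RT ln K, so ln K = nFE°/(RT) = (2)(96485)(+1.51) / ((8.314)(298)) = 117.609.

117.6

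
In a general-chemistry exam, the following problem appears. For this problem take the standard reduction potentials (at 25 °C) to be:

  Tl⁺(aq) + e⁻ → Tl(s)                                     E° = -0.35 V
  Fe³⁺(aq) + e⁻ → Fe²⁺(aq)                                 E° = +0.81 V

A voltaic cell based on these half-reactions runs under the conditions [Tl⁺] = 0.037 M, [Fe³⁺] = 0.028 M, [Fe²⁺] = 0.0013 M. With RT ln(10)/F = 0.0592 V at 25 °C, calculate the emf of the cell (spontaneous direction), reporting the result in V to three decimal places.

+1.324 V

Fe³⁺/Fe²⁺ is the cathode (higher E°), Tl⁺/Tl the anode: E°cell = +0.81 − (-0.35) = +1.16 V, n = 1.
Overall: Fe³⁺(aq) + Tl(s) → Fe²⁺(aq) + Tl⁺(aq)
Q = [Fe²⁺]·[Tl⁺] / ([Fe³⁺]); log Q = -2.765.
E = E° − (0.0592/n) log Q = +1.16 − (0.0592/1)(-2.765) = +1.324 V.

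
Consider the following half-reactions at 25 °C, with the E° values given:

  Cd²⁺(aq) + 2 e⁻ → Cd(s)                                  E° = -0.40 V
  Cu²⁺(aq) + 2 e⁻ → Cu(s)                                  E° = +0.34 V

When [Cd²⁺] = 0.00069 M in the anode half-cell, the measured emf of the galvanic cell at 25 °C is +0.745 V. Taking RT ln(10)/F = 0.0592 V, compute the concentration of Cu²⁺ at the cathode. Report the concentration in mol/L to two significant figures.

0.0010 M

Cu²⁺/Cu is the cathode, Cd²⁺/Cd the anode: E°cell = +0.74 V, n = 2.
Overall reaction: Cu²⁺(aq) + Cd(s) → Cu(s) + Cd²⁺(aq); Q = [Cd²⁺]^1/[Cu²⁺]^1.
From E = E° − (0.0592/n) log Q: log Q = (E° − E)·n/0.0592 = (+0.74 − (+0.745))·2/0.0592 = -0.1689.
So 1·log[Cu²⁺] = 1·log(0.00069) − log Q = -3.1612 − (-0.1689) = -2.9923; [Cu²⁺] = 10^(-2.9923) ≈ 0.0010 M.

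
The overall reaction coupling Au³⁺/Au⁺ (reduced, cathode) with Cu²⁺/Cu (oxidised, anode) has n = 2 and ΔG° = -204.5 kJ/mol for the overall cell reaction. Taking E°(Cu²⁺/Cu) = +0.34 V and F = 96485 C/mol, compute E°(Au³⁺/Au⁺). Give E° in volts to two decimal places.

+1.40 V

E°cell = −ΔG°/(nF) = −(-204.5×10³)/((2)(96485)) = +1.060 V.
Since Au³⁺/Au⁺ is the cathode and Cu²⁺/Cu the anode, E°cell = E°(Au³⁺/Au⁺) − E°(Cu²⁺/Cu).
So E°(Au³⁺/Au⁺) = E°cell + E°(Cu²⁺/Cu) = +1.060 + (+0.34) = +1.40 V.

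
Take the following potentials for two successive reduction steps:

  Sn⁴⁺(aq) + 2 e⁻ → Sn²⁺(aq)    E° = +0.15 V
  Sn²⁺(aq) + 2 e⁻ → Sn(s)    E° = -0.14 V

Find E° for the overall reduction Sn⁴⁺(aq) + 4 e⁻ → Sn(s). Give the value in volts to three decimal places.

+0.005 V

Adding the free-energy changes (−nFE°) of the two steps gives −n₃FE°₃ = −n₁FE°₁ − n₂FE°₂.
E°₃ = (2×+0.15 + 2×-0.14) / 4 = (+0.020) / 4 = +0.005 V.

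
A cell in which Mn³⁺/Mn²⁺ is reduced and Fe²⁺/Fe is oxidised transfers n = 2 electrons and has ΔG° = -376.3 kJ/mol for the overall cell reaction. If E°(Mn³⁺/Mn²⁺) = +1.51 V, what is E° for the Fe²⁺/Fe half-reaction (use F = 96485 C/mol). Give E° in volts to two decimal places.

E°cell = −ΔG°/(nF) = −(-376.3×10³)/((2)(96485)) = +1.950 V.
Since Mn³⁺/Mn²⁺ is the cathode and Fe²⁺/Fe the anode, E°cell = E°(Mn³⁺/Mn²⁺) − E°(Fe²⁺/Fe).
So E°(Fe²⁺/Fe) = E°(Mn³⁺/Mn²⁺) − E°cell = (+1.51) − (+1.950) = -0.44 V.

-0.44 V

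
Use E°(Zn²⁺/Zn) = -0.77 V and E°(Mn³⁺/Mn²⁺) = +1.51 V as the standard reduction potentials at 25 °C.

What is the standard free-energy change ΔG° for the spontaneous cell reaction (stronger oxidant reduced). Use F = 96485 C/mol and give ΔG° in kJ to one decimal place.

-440.0 kJ

Mn³⁺/Mn²⁺ (E° = +1.51 V) is the cathode; Zn²⁺/Zn (E° = -0.77 V) is the anode, so E°cell = +2.28 V.
Balancing electrons gives n = 2 (lcm of 1 and 2).
ΔG° = −nFE° = −(2)(96485)(+2.28) = -439,972 J = -440.0 kJ.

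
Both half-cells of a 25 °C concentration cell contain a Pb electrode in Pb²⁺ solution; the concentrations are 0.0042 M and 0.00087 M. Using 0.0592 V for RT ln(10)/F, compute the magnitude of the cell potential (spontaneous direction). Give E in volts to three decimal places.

For a concentration cell E°cell = 0. The 0.0042 M side is the cathode (reduction is favoured where [Pb²⁺] is higher).
With n = 2, E = −(0.0592/2) log([Pb²⁺]ₐₙ/[Pb²⁺]꜀ₐₜ) = −(0.0592/2) log(0.00087/0.0042) = −(0.0592/2)(-0.684) = +0.020 V.

+0.020 V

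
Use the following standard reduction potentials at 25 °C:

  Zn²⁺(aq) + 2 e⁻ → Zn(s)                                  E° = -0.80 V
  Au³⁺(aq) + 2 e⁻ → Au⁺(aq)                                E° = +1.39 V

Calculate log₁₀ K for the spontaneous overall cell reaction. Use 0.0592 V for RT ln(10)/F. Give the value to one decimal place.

74.0

Cathode: Au³⁺/Au⁺; anode: Zn²⁺/Zn. E°cell = +2.19 V, n = 2.
log K = nE°cell / 0.0592 = (2)(+2.19) / 0.0592 = 74.0.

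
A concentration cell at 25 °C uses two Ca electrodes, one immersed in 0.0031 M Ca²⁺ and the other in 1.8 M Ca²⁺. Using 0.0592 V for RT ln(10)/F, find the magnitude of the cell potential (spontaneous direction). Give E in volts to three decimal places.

For a concentration cell E°cell = 0. The 1.8 M side is the cathode (reduction is favoured where [Ca²⁺] is higher).
With n = 2, E = −(0.0592/2) log([Ca²⁺]ₐₙ/[Ca²⁺]꜀ₐₜ) = −(0.0592/2) log(0.0031/1.8) = −(0.0592/2)(-2.764) = +0.082 V.

+0.082 V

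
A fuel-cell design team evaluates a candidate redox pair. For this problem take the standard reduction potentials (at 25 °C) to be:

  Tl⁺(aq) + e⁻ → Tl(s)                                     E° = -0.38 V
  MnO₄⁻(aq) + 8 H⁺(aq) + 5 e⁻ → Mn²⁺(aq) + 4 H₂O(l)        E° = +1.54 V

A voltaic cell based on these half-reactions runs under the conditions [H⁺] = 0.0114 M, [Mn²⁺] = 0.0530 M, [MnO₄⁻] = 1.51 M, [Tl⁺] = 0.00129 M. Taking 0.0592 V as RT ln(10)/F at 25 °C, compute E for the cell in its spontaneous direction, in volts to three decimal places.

MnO₄⁻/Mn²⁺ is the cathode (higher E°), Tl⁺/Tl the anode: E°cell = +1.54 − (-0.38) = +1.92 V, n = 5.
Overall: MnO₄⁻(aq) + 8 H⁺(aq) + 5 Tl(s) → Mn²⁺(aq) + 4 H₂O(l) + 5 Tl⁺(aq)
Q = [Mn²⁺]·[Tl⁺]^5 / ([MnO₄⁻]·[H⁺]^8); log Q = -0.357.
E = E° − (0.0592/n) log Q = +1.92 − (0.0592/5)(-0.357) = +1.924 V.

+1.924 V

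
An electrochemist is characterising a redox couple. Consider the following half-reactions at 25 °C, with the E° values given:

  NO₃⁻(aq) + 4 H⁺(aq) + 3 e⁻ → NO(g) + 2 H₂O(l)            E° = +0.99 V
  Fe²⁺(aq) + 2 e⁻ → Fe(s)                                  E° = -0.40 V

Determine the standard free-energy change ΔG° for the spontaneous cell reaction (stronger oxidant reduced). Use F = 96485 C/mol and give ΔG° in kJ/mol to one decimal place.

NO₃⁻/NO (E° = +0.99 V) is the cathode; Fe²⁺/Fe (E° = -0.40 V) is the anode, so E°cell = +1.39 V.
Balancing electrons gives n = 6 (lcm of 3 and 2).
ΔG° = −nFE° = −(6)(96485)(+1.39) = -804,685 J = -804.7 kJ/mol.

-804.7 kJ/mol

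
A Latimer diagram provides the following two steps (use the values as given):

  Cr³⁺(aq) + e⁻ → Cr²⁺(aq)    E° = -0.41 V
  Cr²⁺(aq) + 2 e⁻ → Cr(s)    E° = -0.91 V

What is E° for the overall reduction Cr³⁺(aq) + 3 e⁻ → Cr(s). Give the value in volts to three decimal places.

-0.743 V

Since ΔG° = −nFE° is additive over sequential reductions, n₃E°₃ = n₁E°₁ + n₂E°₂.
E°₃ = (1×-0.41 + 2×-0.91) / 3 = (-2.230) / 3 = -0.743 V.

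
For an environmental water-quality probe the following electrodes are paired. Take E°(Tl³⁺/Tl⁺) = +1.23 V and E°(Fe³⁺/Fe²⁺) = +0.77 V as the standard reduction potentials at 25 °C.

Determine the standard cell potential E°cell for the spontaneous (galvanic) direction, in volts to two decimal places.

+0.46 V

The Tl³⁺/Tl⁺ couple has the higher reduction potential, so it is the cathode; Fe³⁺/Fe²⁺ is oxidised at the anode.
E°cell = E°(cathode) − E°(anode) = (+1.23) − (+0.77) = +0.46 V.
Since E°cell > 0, the reaction is spontaneous under standard conditions.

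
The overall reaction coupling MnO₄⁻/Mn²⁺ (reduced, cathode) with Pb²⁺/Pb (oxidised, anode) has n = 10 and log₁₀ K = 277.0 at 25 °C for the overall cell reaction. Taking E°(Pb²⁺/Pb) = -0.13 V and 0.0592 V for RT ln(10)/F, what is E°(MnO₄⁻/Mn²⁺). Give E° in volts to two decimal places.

E°cell = (0.0592/n)·log K = (0.0592/10)(277.0) = +1.640 V.
Since MnO₄⁻/Mn²⁺ is the cathode and Pb²⁺/Pb the anode, E°cell = E°(MnO₄⁻/Mn²⁺) − E°(Pb²⁺/Pb).
So E°(MnO₄⁻/Mn²⁺) = E°cell + E°(Pb²⁺/Pb) = +1.640 + (-0.13) = +1.51 V.

+1.51 V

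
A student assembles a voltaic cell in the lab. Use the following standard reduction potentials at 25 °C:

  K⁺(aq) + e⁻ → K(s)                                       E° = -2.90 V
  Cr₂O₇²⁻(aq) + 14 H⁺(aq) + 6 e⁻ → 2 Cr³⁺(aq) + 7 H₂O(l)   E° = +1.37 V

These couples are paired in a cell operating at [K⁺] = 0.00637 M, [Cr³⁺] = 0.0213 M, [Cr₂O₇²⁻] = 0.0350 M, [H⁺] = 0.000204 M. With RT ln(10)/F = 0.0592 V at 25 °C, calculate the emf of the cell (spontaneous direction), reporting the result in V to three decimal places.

Cr₂O₇²⁻/Cr³⁺ is the cathode (higher E°), K⁺/K the anode: E°cell = +1.37 − (-2.90) = +4.27 V, n = 6.
Overall: Cr₂O₇²⁻(aq) + 14 H⁺(aq) + 6 K(s) → 2 Cr³⁺(aq) + 7 H₂O(l) + 6 K⁺(aq)
Q = [Cr³⁺]^2·[K⁺]^6 / ([Cr₂O₇²⁻]·[H⁺]^14); log Q = 36.603.
E = E° − (0.0592/n) log Q = +4.27 − (0.0592/6)(36.603) = +3.909 V.

+3.909 V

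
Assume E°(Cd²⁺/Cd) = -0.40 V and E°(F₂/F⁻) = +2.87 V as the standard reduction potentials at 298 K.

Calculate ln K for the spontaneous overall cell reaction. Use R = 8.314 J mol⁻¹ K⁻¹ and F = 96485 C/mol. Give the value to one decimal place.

254.7

Cathode: F₂/F⁻; anode: Cd²⁺/Cd. E°cell = (+2.87) − (-0.40) = +3.27 V, with n = 2.
ΔG° = −nFE° = −RT ln K, so ln K = nFE°/(RT) = (2)(96485)(+3.27) / ((8.314)(298)) = 254.690.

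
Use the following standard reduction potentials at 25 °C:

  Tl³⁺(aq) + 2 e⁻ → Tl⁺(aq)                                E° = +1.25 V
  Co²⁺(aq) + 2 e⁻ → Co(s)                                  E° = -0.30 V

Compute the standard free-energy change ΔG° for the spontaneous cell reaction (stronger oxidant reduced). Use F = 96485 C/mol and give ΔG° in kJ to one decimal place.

Tl³⁺/Tl⁺ (E° = +1.25 V) is the cathode; Co²⁺/Co (E° = -0.30 V) is the anode, so E°cell = +1.55 V.
Balancing electrons gives n = 2 (lcm of 2 and 2).
ΔG° = −nFE° = −(2)(96485)(+1.55) = -299,104 J = -299.1 kJ.

-299.1 kJ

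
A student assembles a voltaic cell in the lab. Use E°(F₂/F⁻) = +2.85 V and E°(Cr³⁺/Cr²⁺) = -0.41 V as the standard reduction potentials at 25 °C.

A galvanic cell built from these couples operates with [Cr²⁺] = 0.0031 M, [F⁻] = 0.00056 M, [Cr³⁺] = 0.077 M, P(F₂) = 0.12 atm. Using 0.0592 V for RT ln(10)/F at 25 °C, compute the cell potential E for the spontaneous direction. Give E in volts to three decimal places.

+3.343 V

F₂/F⁻ is the cathode (higher E°), Cr³⁺/Cr²⁺ the anode: E°cell = +2.85 − (-0.41) = +3.26 V, n = 2.
Overall: F₂(g) + 2 Cr²⁺(aq) → 2 F⁻(aq) + 2 Cr³⁺(aq)
Q = [F⁻]^2·[Cr³⁺]^2 / (P(F₂)·[Cr²⁺]^2); log Q = -2.793.
E = E° − (0.0592/n) log Q = +3.26 − (0.0592/2)(-2.793) = +3.343 V.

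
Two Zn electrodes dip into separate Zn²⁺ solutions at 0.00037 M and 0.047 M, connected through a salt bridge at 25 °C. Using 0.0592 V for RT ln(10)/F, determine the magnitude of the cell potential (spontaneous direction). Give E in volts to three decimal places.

+0.062 V

For a concentration cell E°cell = 0. The 0.047 M side is the cathode (reduction is favoured where [Zn²⁺] is higher).
With n = 2, E = −(0.0592/2) log([Zn²⁺]ₐₙ/[Zn²⁺]꜀ₐₜ) = −(0.0592/2) log(0.00037/0.047) = −(0.0592/2)(-2.104) = +0.062 V.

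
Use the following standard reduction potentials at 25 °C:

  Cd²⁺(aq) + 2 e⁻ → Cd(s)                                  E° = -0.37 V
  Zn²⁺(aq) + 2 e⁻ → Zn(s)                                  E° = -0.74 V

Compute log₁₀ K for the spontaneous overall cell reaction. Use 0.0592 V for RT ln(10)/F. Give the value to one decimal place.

Cathode: Cd²⁺/Cd; anode: Zn²⁺/Zn. E°cell = +0.37 V, n = 2.
log K = nE°cell / 0.0592 = (2)(+0.37) / 0.0592 = 12.5.

12.5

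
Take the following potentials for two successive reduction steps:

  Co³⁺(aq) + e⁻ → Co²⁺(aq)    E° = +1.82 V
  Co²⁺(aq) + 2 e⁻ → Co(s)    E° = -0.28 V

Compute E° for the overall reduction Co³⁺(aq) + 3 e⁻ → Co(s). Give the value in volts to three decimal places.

Since ΔG° = −nFE° is additive over sequential reductions, n₃E°₃ = n₁E°₁ + n₂E°₂.
E°₃ = (1×+1.82 + 2×-0.28) / 3 = (+1.260) / 3 = +0.420 V.

+0.420 V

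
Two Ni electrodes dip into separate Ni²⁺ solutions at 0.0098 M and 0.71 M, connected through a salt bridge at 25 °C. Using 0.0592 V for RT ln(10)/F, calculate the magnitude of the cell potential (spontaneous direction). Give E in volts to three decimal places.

For a concentration cell E°cell = 0. The 0.71 M side is the cathode (reduction is favoured where [Ni²⁺] is higher).
With n = 2, E = −(0.0592/2) log([Ni²⁺]ₐₙ/[Ni²⁺]꜀ₐₜ) = −(0.0592/2) log(0.0098/0.71) = −(0.0592/2)(-1.860) = +0.055 V.

+0.055 V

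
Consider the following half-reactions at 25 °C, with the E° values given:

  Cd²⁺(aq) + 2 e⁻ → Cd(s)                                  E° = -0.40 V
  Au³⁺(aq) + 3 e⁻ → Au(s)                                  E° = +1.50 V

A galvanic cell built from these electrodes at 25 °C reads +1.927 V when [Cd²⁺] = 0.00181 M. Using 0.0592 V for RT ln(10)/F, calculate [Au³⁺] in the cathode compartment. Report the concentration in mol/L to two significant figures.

0.0018 M

Au³⁺/Au is the cathode, Cd²⁺/Cd the anode: E°cell = +1.90 V, n = 6.
Overall reaction: 2 Au³⁺(aq) + 3 Cd(s) → 2 Au(s) + 3 Cd²⁺(aq); Q = [Cd²⁺]^3/[Au³⁺]^2.
From E = E° − (0.0592/n) log Q: log Q = (E° − E)·n/0.0592 = (+1.90 − (+1.927))·6/0.0592 = -2.7365.
So 2·log[Au³⁺] = 3·log(0.00181) − log Q = -8.2270 − (-2.7365) = -5.4905; log[Au³⁺] = -5.4905 / 2 = -2.7452; [Au³⁺] = 10^(-2.7452) ≈ 0.0018 M.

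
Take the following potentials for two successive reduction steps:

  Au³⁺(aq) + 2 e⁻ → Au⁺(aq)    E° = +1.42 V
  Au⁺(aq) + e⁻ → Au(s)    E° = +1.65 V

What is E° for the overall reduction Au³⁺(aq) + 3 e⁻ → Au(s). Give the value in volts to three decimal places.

+1.497 V

Adding the free-energy changes (−nFE°) of the two steps gives −n₃FE°₃ = −n₁FE°₁ − n₂FE°₂.
E°₃ = (2×+1.42 + 1×+1.65) / 3 = (+4.490) / 3 = +1.497 V.
E° values themselves are not directly additive — weighting by electron count is essential.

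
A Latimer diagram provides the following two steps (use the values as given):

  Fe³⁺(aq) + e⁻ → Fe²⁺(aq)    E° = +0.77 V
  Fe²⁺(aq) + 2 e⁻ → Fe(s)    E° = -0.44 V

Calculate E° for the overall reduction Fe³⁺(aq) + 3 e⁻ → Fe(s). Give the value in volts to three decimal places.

Since ΔG° = −nFE° is additive over sequential reductions, n₃E°₃ = n₁E°₁ + n₂E°₂.
E°₃ = (1×+0.77 + 2×-0.44) / 3 = (-0.110) / 3 = -0.037 V.

-0.037 V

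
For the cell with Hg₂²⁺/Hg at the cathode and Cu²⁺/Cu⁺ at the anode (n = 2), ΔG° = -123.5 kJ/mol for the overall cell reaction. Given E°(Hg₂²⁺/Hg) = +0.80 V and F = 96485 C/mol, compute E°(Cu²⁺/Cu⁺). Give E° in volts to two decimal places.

E°cell = −ΔG°/(nF) = −(-123.5×10³)/((2)(96485)) = +0.640 V.
Since Hg₂²⁺/Hg is the cathode and Cu²⁺/Cu⁺ the anode, E°cell = E°(Hg₂²⁺/Hg) − E°(Cu²⁺/Cu⁺).
So E°(Cu²⁺/Cu⁺) = E°(Hg₂²⁺/Hg) − E°cell = (+0.80) − (+0.640) = +0.16 V.

+0.16 V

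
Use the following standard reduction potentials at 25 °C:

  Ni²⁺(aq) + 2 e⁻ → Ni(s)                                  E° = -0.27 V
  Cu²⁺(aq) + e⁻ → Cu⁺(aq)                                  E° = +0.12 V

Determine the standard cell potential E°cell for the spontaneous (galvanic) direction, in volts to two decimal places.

+0.39 V

The Cu²⁺/Cu⁺ couple has the higher reduction potential, so it is the cathode; Ni²⁺/Ni is oxidised at the anode.
E°cell = E°(cathode) − E°(anode) = (+0.12) − (-0.27) = +0.39 V.
Since E°cell > 0, the reaction is spontaneous under standard conditions.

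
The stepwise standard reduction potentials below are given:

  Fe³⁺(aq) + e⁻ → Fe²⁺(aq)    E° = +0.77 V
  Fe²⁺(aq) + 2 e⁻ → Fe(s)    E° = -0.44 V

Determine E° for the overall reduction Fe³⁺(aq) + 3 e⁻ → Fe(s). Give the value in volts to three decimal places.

-0.037 V

Since ΔG° = −nFE° is additive over sequential reductions, n₃E°₃ = n₁E°₁ + n₂E°₂.
E°₃ = (1×+0.77 + 2×-0.44) / 3 = (-0.110) / 3 = -0.037 V.
Simply averaging or adding the two E° values would be wrong; the electron-weighted sum is required.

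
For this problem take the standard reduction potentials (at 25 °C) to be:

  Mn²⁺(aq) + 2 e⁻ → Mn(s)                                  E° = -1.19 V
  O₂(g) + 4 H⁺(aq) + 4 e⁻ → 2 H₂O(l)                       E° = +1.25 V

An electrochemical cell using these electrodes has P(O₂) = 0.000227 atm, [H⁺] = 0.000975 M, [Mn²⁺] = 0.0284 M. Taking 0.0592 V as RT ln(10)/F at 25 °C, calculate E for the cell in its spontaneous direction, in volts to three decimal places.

+2.254 V

O₂/H₂O is the cathode (higher E°), Mn²⁺/Mn the anode: E°cell = +1.25 − (-1.19) = +2.44 V, n = 4.
Overall: O₂(g) + 4 H⁺(aq) + 2 Mn(s) → 2 H₂O(l) + 2 Mn²⁺(aq)
Q = [Mn²⁺]^2 / (P(O₂)·[H⁺]^4); log Q = 12.595.
E = E° − (0.0592/n) log Q = +2.44 − (0.0592/4)(12.595) = +2.254 V.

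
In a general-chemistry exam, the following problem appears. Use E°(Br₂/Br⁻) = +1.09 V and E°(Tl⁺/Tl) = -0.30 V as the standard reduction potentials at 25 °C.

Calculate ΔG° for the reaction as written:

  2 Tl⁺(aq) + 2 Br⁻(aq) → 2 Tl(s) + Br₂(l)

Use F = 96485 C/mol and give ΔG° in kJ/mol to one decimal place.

+268.2 kJ/mol

As written, Tl⁺/Tl is reduced (cathode) and Br₂/Br⁻ is oxidised (anode), so E°cell = (-0.30) − (+1.09) = -1.39 V.
Balancing electrons gives n = 2.
ΔG° = −nFE° = −(2)(96485)(-1.39) = 268,228 J = +268.2 kJ/mol.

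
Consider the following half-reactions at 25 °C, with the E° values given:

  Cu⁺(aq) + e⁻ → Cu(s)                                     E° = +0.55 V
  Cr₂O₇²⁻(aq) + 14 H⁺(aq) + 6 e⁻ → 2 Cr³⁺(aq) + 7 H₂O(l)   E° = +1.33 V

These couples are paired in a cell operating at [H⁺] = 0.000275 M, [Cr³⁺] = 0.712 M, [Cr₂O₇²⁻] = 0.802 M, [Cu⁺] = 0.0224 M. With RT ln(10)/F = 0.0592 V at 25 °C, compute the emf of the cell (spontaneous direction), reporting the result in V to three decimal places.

+0.388 V

Cr₂O₇²⁻/Cr³⁺ is the cathode (higher E°), Cu⁺/Cu the anode: E°cell = +1.33 − (+0.55) = +0.78 V, n = 6.
Overall: Cr₂O₇²⁻(aq) + 14 H⁺(aq) + 6 Cu(s) → 2 Cr³⁺(aq) + 7 H₂O(l) + 6 Cu⁺(aq)
Q = [Cr³⁺]^2·[Cu⁺]^6 / ([Cr₂O₇²⁻]·[H⁺]^14); log Q = 39.752.
E = E° − (0.0592/n) log Q = +0.78 − (0.0592/6)(39.752) = +0.388 V.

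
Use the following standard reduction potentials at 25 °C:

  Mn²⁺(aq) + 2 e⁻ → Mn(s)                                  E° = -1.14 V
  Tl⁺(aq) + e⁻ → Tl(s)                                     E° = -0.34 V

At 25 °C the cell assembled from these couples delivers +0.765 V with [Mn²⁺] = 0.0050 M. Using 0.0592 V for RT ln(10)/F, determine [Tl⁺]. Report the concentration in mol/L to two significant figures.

0.018 M

Tl⁺/Tl is the cathode, Mn²⁺/Mn the anode: E°cell = +0.80 V, n = 2.
Overall reaction: 2 Tl⁺(aq) + Mn(s) → 2 Tl(s) + Mn²⁺(aq); Q = [Mn²⁺]^1/[Tl⁺]^2.
From E = E° − (0.0592/n) log Q: log Q = (E° − E)·n/0.0592 = (+0.80 − (+0.765))·2/0.0592 = 1.1824.
So 2·log[Tl⁺] = 1·log(0.005) − log Q = -2.3010 − (1.1824) = -3.4834; log[Tl⁺] = -3.4834 / 2 = -1.7417; [Tl⁺] = 10^(-1.7417) ≈ 0.018 M.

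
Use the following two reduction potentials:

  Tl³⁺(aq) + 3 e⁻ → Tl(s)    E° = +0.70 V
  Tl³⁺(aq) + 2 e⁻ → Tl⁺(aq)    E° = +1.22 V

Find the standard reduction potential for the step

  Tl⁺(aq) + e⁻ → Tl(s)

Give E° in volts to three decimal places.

-0.340 V

Sequential free energies add, so n₃E°₃ = n₁E°₁ + n₂E°₂.
With n₃ = 3, and the known step contributing 2×(+1.22) V, the unknown satisfies 1·E° = 3×(+0.70) − 2×(+1.22) = -0.340.
E° = -0.340 / 1 = -0.340 V.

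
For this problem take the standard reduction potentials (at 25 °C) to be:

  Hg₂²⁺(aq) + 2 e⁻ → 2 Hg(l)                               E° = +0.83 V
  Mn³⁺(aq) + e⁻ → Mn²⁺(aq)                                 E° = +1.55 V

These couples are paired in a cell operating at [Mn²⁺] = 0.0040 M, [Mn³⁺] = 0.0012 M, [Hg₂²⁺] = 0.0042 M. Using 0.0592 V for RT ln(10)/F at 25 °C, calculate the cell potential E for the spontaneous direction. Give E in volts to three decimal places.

+0.759 V

Mn³⁺/Mn²⁺ is the cathode (higher E°), Hg₂²⁺/Hg the anode: E°cell = +1.55 − (+0.83) = +0.72 V, n = 2.
Overall: 2 Mn³⁺(aq) + 2 Hg(l) → 2 Mn²⁺(aq) + Hg₂²⁺(aq)
Q = [Mn²⁺]^2·[Hg₂²⁺] / ([Mn³⁺]^2); log Q = -1.331.
E = E° − (0.0592/n) log Q = +0.72 − (0.0592/2)(-1.331) = +0.759 V.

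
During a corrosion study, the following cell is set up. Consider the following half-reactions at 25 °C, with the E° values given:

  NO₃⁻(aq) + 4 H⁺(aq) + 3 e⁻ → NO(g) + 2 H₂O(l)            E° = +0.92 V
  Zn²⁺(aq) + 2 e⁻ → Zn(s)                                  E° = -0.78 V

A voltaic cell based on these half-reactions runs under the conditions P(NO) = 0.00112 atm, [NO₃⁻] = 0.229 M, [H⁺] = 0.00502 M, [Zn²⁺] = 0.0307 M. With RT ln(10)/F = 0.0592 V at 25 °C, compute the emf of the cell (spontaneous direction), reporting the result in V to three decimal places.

+1.609 V

NO₃⁻/NO is the cathode (higher E°), Zn²⁺/Zn the anode: E°cell = +0.92 − (-0.78) = +1.70 V, n = 6.
Overall: 2 NO₃⁻(aq) + 8 H⁺(aq) + 3 Zn(s) → 2 NO(g) + 4 H₂O(l) + 3 Zn²⁺(aq)
Q = P(NO)^2·[Zn²⁺]^3 / ([NO₃⁻]^2·[H⁺]^8); log Q = 9.235.
E = E° − (0.0592/n) log Q = +1.70 − (0.0592/6)(9.235) = +1.609 V.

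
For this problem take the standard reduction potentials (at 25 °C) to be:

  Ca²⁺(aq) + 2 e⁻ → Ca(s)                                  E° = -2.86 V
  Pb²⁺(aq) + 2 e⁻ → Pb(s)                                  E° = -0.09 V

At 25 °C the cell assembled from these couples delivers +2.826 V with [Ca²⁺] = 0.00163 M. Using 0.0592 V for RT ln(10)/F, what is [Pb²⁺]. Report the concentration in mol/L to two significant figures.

0.13 M

Pb²⁺/Pb is the cathode, Ca²⁺/Ca the anode: E°cell = +2.77 V, n = 2.
Overall reaction: Pb²⁺(aq) + Ca(s) → Pb(s) + Ca²⁺(aq); Q = [Ca²⁺]^1/[Pb²⁺]^1.
From E = E° − (0.0592/n) log Q: log Q = (E° − E)·n/0.0592 = (+2.77 − (+2.826))·2/0.0592 = -1.8919.
So 1·log[Pb²⁺] = 1·log(0.00163) − log Q = -2.7878 − (-1.8919) = -0.8959; [Pb²⁺] = 10^(-0.8959) ≈ 0.13 M.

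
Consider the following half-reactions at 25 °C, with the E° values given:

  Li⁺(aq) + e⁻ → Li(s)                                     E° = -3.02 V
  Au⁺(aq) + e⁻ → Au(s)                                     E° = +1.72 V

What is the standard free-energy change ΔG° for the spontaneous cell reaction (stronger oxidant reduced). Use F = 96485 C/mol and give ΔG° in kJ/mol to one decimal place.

-457.3 kJ/mol

Au⁺/Au (E° = +1.72 V) is the cathode; Li⁺/Li (E° = -3.02 V) is the anode, so E°cell = +4.74 V.
Balancing electrons gives n = 1 (lcm of 1 and 1).
ΔG° = −nFE° = −(1)(96485)(+4.74) = -457,339 J = -457.3 kJ/mol.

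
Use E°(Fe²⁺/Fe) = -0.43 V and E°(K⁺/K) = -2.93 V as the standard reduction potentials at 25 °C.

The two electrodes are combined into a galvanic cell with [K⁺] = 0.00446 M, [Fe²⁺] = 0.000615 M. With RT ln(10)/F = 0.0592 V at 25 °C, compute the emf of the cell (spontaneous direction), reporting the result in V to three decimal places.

Fe²⁺/Fe is the cathode (higher E°), K⁺/K the anode: E°cell = -0.43 − (-2.93) = +2.50 V, n = 2.
Overall: Fe²⁺(aq) + 2 K(s) → Fe(s) + 2 K⁺(aq)
Q = [K⁺]^2 / ([Fe²⁺]); log Q = -1.490.
E = E° − (0.0592/n) log Q = +2.50 − (0.0592/2)(-1.490) = +2.544 V.

+2.544 V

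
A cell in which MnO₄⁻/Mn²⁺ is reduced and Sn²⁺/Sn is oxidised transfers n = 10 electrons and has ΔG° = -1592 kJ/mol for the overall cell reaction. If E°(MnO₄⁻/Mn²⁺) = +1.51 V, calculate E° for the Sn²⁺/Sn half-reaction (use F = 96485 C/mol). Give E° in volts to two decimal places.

-0.14 V

E°cell = −ΔG°/(nF) = −(-1592×10³)/((10)(96485)) = +1.650 V.
Since MnO₄⁻/Mn²⁺ is the cathode and Sn²⁺/Sn the anode, E°cell = E°(MnO₄⁻/Mn²⁺) − E°(Sn²⁺/Sn).
So E°(Sn²⁺/Sn) = E°(MnO₄⁻/Mn²⁺) − E°cell = (+1.51) − (+1.650) = -0.14 V.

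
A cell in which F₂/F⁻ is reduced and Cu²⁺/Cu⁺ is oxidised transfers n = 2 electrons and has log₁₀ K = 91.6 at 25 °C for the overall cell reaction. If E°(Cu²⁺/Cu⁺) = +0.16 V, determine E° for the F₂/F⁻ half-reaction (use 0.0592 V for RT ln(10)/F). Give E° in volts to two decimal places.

+2.87 V

E°cell = (0.0592/n)·log K = (0.0592/2)(91.6) = +2.711 V.
Since F₂/F⁻ is the cathode and Cu²⁺/Cu⁺ the anode, E°cell = E°(F₂/F⁻) − E°(Cu²⁺/Cu⁺).
So E°(F₂/F⁻) = E°cell + E°(Cu²⁺/Cu⁺) = +2.711 + (+0.16) = +2.87 V.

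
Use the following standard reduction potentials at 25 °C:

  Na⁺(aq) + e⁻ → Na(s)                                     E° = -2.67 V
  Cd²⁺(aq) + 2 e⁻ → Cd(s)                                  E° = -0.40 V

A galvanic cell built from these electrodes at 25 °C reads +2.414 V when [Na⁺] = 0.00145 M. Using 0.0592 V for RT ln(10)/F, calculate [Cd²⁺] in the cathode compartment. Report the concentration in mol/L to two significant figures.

0.15 M

Cd²⁺/Cd is the cathode, Na⁺/Na the anode: E°cell = +2.27 V, n = 2.
Overall reaction: Cd²⁺(aq) + 2 Na(s) → Cd(s) + 2 Na⁺(aq); Q = [Na⁺]^2/[Cd²⁺]^1.
From E = E° − (0.0592/n) log Q: log Q = (E° − E)·n/0.0592 = (+2.27 − (+2.414))·2/0.0592 = -4.8649.
So 1·log[Cd²⁺] = 2·log(0.00145) − log Q = -5.6773 − (-4.8649) = -0.8124; [Cd²⁺] = 10^(-0.8124) ≈ 0.15 M.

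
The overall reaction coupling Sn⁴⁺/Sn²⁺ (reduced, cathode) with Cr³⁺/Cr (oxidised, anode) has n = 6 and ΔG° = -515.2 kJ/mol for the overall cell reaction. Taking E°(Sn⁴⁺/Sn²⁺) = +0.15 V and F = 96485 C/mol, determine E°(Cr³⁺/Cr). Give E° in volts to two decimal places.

-0.74 V

E°cell = −ΔG°/(nF) = −(-515.2×10³)/((6)(96485)) = +0.890 V.
Since Sn⁴⁺/Sn²⁺ is the cathode and Cr³⁺/Cr the anode, E°cell = E°(Sn⁴⁺/Sn²⁺) − E°(Cr³⁺/Cr).
So E°(Cr³⁺/Cr) = E°(Sn⁴⁺/Sn²⁺) − E°cell = (+0.15) − (+0.890) = -0.74 V.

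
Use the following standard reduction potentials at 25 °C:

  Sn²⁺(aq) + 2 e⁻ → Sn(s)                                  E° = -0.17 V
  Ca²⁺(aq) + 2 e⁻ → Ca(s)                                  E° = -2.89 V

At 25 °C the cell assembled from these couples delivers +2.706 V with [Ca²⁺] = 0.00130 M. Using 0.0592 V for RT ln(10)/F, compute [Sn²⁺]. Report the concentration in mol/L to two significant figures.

0.00044 M

Sn²⁺/Sn is the cathode, Ca²⁺/Ca the anode: E°cell = +2.72 V, n = 2.
Overall reaction: Sn²⁺(aq) + Ca(s) → Sn(s) + Ca²⁺(aq); Q = [Ca²⁺]^1/[Sn²⁺]^1.
From E = E° − (0.0592/n) log Q: log Q = (E° − E)·n/0.0592 = (+2.72 − (+2.706))·2/0.0592 = 0.4730.
So 1·log[Sn²⁺] = 1·log(0.0013) − log Q = -2.8861 − (0.4730) = -3.3591; [Sn²⁺] = 10^(-3.3591) ≈ 0.00044 M.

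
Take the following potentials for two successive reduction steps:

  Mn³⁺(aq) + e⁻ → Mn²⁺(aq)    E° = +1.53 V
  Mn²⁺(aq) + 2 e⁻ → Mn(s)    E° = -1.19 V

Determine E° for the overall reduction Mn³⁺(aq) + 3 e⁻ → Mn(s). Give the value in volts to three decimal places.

-0.283 V

Adding the free-energy changes (−nFE°) of the two steps gives −n₃FE°₃ = −n₁FE°₁ − n₂FE°₂.
E°₃ = (1×+1.53 + 2×-1.19) / 3 = (-0.850) / 3 = -0.283 V.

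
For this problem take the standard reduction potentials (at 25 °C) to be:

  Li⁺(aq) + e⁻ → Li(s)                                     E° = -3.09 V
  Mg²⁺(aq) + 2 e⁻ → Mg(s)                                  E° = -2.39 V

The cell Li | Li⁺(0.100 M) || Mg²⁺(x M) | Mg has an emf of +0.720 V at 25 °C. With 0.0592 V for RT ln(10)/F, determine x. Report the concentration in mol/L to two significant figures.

Mg²⁺/Mg is the cathode, Li⁺/Li the anode: E°cell = +0.70 V, n = 2.
Overall reaction: Mg²⁺(aq) + 2 Li(s) → Mg(s) + 2 Li⁺(aq); Q = [Li⁺]^2/[Mg²⁺]^1.
From E = E° − (0.0592/n) log Q: log Q = (E° − E)·n/0.0592 = (+0.70 − (+0.720))·2/0.0592 = -0.6757.
So 1·log[Mg²⁺] = 2·log(0.1) − log Q = -2.0000 − (-0.6757) = -1.3243; [Mg²⁺] = 10^(-1.3243) ≈ 0.047 M.

0.047 M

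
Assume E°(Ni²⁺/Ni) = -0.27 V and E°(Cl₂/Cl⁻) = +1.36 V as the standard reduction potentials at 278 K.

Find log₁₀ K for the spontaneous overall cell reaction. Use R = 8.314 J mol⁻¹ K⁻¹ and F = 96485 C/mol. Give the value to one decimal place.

59.1

Cathode: Cl₂/Cl⁻; anode: Ni²⁺/Ni. E°cell = (+1.36) − (-0.27) = +1.63 V, with n = 2.
ΔG° = −nFE° = −RT ln K, so ln K = nFE°/(RT) = (2)(96485)(+1.63) / ((8.314)(278)) = 136.089.
log₁₀ K = 136.089 / ln 10 = 59.1.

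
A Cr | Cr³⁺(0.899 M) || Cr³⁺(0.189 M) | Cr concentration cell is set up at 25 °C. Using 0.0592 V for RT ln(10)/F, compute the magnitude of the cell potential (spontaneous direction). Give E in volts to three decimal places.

For a concentration cell E°cell = 0. The 0.899 M side is the cathode (reduction is favoured where [Cr³⁺] is higher).
With n = 3, E = −(0.0592/3) log([Cr³⁺]ₐₙ/[Cr³⁺]꜀ₐₜ) = −(0.0592/3) log(0.189/0.899) = −(0.0592/3)(-0.677) = +0.013 V.

+0.013 V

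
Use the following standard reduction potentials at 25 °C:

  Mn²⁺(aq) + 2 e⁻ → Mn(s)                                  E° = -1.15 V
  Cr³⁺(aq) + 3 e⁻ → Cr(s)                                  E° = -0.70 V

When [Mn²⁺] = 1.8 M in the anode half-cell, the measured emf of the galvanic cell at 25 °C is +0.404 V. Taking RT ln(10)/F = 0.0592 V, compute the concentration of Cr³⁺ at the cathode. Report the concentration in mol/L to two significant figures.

0.011 M

Cr³⁺/Cr is the cathode, Mn²⁺/Mn the anode: E°cell = +0.45 V, n = 6.
Overall reaction: 2 Cr³⁺(aq) + 3 Mn(s) → 2 Cr(s) + 3 Mn²⁺(aq); Q = [Mn²⁺]^3/[Cr³⁺]^2.
From E = E° − (0.0592/n) log Q: log Q = (E° − E)·n/0.0592 = (+0.45 − (+0.404))·6/0.0592 = 4.6622.
So 2·log[Cr³⁺] = 3·log(1.8) − log Q = 0.7658 − (4.6622) = -3.8964; log[Cr³⁺] = -3.8964 / 2 = -1.9482; [Cr³⁺] = 10^(-1.9482) ≈ 0.011 M.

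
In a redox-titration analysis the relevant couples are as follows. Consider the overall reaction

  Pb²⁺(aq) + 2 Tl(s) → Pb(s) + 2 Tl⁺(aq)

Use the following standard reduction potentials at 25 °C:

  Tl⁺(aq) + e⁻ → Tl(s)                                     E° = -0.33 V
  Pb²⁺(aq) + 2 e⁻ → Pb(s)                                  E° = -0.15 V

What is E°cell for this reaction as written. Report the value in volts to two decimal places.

+0.18 V

The Pb²⁺/Pb couple has the higher reduction potential, so it is the cathode; Tl⁺/Tl is oxidised at the anode.
E°cell = E°(cathode) − E°(anode) = (-0.15) − (-0.33) = +0.18 V.
Since E°cell > 0, the reaction is spontaneous under standard conditions.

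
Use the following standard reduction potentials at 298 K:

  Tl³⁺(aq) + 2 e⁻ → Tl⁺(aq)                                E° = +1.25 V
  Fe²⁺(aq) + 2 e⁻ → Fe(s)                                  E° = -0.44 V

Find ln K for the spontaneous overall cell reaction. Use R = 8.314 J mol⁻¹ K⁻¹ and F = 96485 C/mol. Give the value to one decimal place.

131.6

Cathode: Tl³⁺/Tl⁺; anode: Fe²⁺/Fe. E°cell = (+1.25) − (-0.44) = +1.69 V, with n = 2.
ΔG° = −nFE° = −RT ln K, so ln K = nFE°/(RT) = (2)(96485)(+1.69) / ((8.314)(298)) = 131.629.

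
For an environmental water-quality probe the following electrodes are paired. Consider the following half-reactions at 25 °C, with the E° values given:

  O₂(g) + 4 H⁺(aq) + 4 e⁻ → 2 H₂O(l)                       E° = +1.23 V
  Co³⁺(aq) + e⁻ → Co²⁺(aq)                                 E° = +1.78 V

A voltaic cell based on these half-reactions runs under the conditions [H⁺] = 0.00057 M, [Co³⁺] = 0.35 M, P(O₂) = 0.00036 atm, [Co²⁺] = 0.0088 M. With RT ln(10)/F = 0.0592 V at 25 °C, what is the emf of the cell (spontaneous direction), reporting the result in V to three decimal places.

+0.888 V

Co³⁺/Co²⁺ is the cathode (higher E°), O₂/H₂O the anode: E°cell = +1.78 − (+1.23) = +0.55 V, n = 4.
Overall: 4 Co³⁺(aq) + 2 H₂O(l) → 4 Co²⁺(aq) + O₂(g) + 4 H⁺(aq)
Q = [Co²⁺]^4·P(O₂)·[H⁺]^4 / ([Co³⁺]^4); log Q = -22.819.
E = E° − (0.0592/n) log Q = +0.55 − (0.0592/4)(-22.819) = +0.888 V.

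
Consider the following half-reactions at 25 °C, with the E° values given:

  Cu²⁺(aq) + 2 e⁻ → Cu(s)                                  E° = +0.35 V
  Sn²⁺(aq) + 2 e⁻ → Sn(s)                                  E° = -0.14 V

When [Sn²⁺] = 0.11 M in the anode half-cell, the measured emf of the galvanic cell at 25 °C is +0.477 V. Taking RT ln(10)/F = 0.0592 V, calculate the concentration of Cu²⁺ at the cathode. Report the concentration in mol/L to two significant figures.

Cu²⁺/Cu is the cathode, Sn²⁺/Sn the anode: E°cell = +0.49 V, n = 2.
Overall reaction: Cu²⁺(aq) + Sn(s) → Cu(s) + Sn²⁺(aq); Q = [Sn²⁺]^1/[Cu²⁺]^1.
From E = E° − (0.0592/n) log Q: log Q = (E° − E)·n/0.0592 = (+0.49 − (+0.477))·2/0.0592 = 0.4392.
So 1·log[Cu²⁺] = 1·log(0.11) − log Q = -0.9586 − (0.4392) = -1.3978; [Cu²⁺] = 10^(-1.3978) ≈ 0.040 M.

0.040 M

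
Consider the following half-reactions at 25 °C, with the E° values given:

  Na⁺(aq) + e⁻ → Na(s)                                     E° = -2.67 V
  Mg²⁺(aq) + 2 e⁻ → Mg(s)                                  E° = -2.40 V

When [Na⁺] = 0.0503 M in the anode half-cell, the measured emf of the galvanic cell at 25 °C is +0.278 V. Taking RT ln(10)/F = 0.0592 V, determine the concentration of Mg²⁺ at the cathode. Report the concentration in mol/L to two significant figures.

0.0047 M

Mg²⁺/Mg is the cathode, Na⁺/Na the anode: E°cell = +0.27 V, n = 2.
Overall reaction: Mg²⁺(aq) + 2 Na(s) → Mg(s) + 2 Na⁺(aq); Q = [Na⁺]^2/[Mg²⁺]^1.
From E = E° − (0.0592/n) log Q: log Q = (E° − E)·n/0.0592 = (+0.27 − (+0.278))·2/0.0592 = -0.2703.
So 1·log[Mg²⁺] = 2·log(0.0503) − log Q = -2.5969 − (-0.2703) = -2.3266; [Mg²⁺] = 10^(-2.3266) ≈ 0.0047 M.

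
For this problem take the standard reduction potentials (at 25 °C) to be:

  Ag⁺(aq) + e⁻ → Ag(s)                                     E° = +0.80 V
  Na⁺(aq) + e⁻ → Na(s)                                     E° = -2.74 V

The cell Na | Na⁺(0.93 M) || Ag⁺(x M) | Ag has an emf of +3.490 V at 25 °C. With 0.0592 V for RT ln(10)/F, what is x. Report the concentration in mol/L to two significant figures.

0.13 M

Ag⁺/Ag is the cathode, Na⁺/Na the anode: E°cell = +3.54 V, n = 1.
Overall reaction: Ag⁺(aq) + Na(s) → Ag(s) + Na⁺(aq); Q = [Na⁺]^1/[Ag⁺]^1.
From E = E° − (0.0592/n) log Q: log Q = (E° − E)·n/0.0592 = (+3.54 − (+3.490))·1/0.0592 = 0.8446.
So 1·log[Ag⁺] = 1·log(0.93) − log Q = -0.0315 − (0.8446) = -0.8761; [Ag⁺] = 10^(-0.8761) ≈ 0.13 M.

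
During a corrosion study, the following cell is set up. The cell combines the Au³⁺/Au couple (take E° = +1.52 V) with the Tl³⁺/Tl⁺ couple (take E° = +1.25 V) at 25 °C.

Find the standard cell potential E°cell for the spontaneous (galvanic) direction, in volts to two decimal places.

The Au³⁺/Au couple has the higher reduction potential, so it is the cathode; Tl³⁺/Tl⁺ is oxidised at the anode.
E°cell = E°(cathode) − E°(anode) = (+1.52) − (+1.25) = +0.27 V.
Since E°cell > 0, the reaction is spontaneous under standard conditions.

+0.27 V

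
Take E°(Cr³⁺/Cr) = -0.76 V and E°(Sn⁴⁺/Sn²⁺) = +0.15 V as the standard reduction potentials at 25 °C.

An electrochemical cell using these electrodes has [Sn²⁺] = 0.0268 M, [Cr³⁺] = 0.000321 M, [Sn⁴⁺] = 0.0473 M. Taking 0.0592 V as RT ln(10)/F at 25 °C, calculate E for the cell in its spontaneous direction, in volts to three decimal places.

+0.986 V

Sn⁴⁺/Sn²⁺ is the cathode (higher E°), Cr³⁺/Cr the anode: E°cell = +0.15 − (-0.76) = +0.91 V, n = 6.
Overall: 3 Sn⁴⁺(aq) + 2 Cr(s) → 3 Sn²⁺(aq) + 2 Cr³⁺(aq)
Q = [Sn²⁺]^3·[Cr³⁺]^2 / ([Sn⁴⁺]^3); log Q = -7.727.
E = E° − (0.0592/n) log Q = +0.91 − (0.0592/6)(-7.727) = +0.986 V.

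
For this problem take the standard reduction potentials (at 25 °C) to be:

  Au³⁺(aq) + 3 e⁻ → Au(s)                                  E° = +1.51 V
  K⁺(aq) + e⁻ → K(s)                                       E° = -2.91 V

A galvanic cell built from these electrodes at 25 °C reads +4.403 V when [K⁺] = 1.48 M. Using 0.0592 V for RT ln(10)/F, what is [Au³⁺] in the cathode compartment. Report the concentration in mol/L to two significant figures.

Au³⁺/Au is the cathode, K⁺/K the anode: E°cell = +4.42 V, n = 3.
Overall reaction: Au³⁺(aq) + 3 K(s) → Au(s) + 3 K⁺(aq); Q = [K⁺]^3/[Au³⁺]^1.
From E = E° − (0.0592/n) log Q: log Q = (E° − E)·n/0.0592 = (+4.42 − (+4.403))·3/0.0592 = 0.8615.
So 1·log[Au³⁺] = 3·log(1.48) − log Q = 0.5108 − (0.8615) = -0.3507; [Au³⁺] = 10^(-0.3507) ≈ 0.45 M.

0.45 M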